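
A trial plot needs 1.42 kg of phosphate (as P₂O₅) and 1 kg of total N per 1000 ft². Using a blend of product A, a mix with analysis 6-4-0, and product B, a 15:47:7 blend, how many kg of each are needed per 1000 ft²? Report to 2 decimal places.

With a, b = kg per 1000 ft² of product A and product B:
P₂O₅: 0.04·a + 0.47·b = 1.42
N: 0.06·a + 0.15·b = 1
Solving simultaneously: a = 11.5766, b = 2.03604.

11.58 kg product A, 2.04 kg product B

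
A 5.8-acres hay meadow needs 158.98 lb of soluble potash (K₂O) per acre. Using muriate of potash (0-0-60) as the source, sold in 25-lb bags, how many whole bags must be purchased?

Product per acre = 158.98 / 60% = 264.967 lb.
Total product = 264.967 × 5.8 = 1536.81 lb.
Bags = ⌈1536.81 / 25⌉ = 62.

62 bags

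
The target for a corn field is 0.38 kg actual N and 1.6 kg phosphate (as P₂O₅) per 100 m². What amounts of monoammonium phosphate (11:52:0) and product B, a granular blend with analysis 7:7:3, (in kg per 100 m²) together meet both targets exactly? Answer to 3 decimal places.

With a, b = kg per 100 m² of monoammonium phosphate and product B:
N: 0.11·a + 0.07·b = 0.38
P₂O₅: 0.52·a + 0.07·b = 1.6
Solving simultaneously: a = 2.97561, b = 0.752613.

2.976 kg monoammonium phosphate, 0.753 kg product B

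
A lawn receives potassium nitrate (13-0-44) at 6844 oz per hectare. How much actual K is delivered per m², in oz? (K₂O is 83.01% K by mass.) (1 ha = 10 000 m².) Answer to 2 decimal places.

K₂O per hectare = 6844 × 44% = 3011.36 oz.
Elemental K = 3011.36 × 0.8301 = 2499.73 oz per hectare.
Convert to per m²: 2499.73 × 0.0001 = 0.249973 oz.

0.25 oz K per sq m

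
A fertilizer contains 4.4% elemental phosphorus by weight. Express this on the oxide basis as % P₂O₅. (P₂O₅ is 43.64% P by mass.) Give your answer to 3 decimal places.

10.082% P₂O₅

%P₂O₅ = 4.4 / 0.4364 = 10.08249%.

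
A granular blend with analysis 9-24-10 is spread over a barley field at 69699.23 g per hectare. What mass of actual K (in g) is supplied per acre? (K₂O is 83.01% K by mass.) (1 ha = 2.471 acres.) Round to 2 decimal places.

K₂O per hectare = 69699.23 × 10% = 6969.92 g.
Elemental K = 6969.92 × 0.8301 = 5785.73 g per hectare.
Convert to per acre: 5785.73 × 0.404694 = 2341.454 g.

2341.45 g K per acre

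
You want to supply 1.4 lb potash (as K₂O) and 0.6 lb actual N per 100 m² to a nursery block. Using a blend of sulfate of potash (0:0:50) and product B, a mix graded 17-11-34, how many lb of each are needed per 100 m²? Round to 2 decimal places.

0.40 lb sulfate of potash, 3.53 lb product B

Let a = lb of sulfate of potash, b = lb of product B (per 100 m²).
K₂O: 0.5·a + 0.34·b = 1.4
N: 0·a + 0.17·b = 0.6
Solving simultaneously: a = 0.4, b = 3.52941.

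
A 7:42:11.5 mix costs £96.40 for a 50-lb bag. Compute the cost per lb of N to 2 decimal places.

£27.54 per lb N

N in bag = 50 × 7% = 3.5 lb.
Cost per lb N = £96.40 / 3.5 = £27.5429.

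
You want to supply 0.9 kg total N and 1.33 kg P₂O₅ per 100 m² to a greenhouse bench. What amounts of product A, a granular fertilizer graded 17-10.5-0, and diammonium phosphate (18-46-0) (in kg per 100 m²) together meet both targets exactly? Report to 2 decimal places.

Let a = kg of product A, b = kg of diammonium phosphate (per 100 m²).
N: 0.17·a + 0.18·b = 0.9
P₂O₅: 0.105·a + 0.46·b = 1.33
Solving simultaneously: a = 2.94435, b = 2.21922.

2.94 kg product A, 2.22 kg diammonium phosphate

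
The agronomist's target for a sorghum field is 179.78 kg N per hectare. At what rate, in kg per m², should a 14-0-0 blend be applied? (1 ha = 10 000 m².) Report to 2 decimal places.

Product per hectare = 179.78 / 14% = 1284.14 kg.
Convert to per m²: 1284.14 × 0.0001 = 0.128414 kg.

0.13 kg of product per sq m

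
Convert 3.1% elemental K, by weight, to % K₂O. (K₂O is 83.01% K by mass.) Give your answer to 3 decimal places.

3.734% K₂O

%K₂O = 3.1 / 0.8301 = 3.73449%.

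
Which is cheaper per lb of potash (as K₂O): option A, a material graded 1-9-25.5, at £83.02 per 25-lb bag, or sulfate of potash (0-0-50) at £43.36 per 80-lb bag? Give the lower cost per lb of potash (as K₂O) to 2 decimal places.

£1.08 per lb K₂O (sulfate of potash)

option A: K₂O per bag = 25 × 25.5% = 6.375 lb; cost = 83.02 / 6.375 = £13.0227/lb K₂O.
sulfate of potash: K₂O per bag = 80 × 50% = 40 lb; cost = 43.36 / 40 = £1.0840/lb K₂O.
sulfate of potash is cheaper.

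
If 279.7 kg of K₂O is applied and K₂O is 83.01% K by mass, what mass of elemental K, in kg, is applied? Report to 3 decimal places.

K = 279.7 × 0.8301 = 232.17897 kg.

232.179 kg K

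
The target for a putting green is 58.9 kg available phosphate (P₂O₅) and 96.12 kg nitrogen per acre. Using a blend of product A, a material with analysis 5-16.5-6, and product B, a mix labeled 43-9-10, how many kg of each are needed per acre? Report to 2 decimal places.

Per-acre balance (a = product A, b = product B):
P₂O₅: 0.165·a + 0.09·b = 58.9
N: 0.05·a + 0.43·b = 96.12
From row1: a = (58.9 − 0.09·b) / 0.165.
Into row2: 0.05·(58.9 − 0.09·b)/0.165 + 0.43·b = 96.12 → b = 194.354, a = 250.959.

250.96 kg product A, 194.35 kg product B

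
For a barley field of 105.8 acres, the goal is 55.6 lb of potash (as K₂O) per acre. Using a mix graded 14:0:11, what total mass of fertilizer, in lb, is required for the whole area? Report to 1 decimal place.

Product per acre = 55.6 / 11% = 505.455 lb.
Total product = 505.455 × 105.8 = 53477.09 lb.

53477.1 lb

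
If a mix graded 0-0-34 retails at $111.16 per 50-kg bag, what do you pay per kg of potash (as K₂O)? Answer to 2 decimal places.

$6.54 per kg K₂O

K₂O in bag = 50 × 34% = 17 kg.
Cost per kg K₂O = $111.16 / 17 = $6.5388.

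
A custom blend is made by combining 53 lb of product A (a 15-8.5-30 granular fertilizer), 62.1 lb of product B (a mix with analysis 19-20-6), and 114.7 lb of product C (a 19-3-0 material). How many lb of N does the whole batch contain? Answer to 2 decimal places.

N mass = 15%×53 + 19%×62.1 + 19%×114.7 = 41.542 lb.

41.54 lb N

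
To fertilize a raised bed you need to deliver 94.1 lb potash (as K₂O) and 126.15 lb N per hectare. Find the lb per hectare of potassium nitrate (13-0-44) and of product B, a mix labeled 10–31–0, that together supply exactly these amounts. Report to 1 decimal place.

213.9 lb potassium nitrate, 983.5 lb product B

With a, b = lb per hectare of potassium nitrate and product B:
K₂O: 0.44·a + 0·b = 94.1
N: 0.13·a + 0.1·b = 126.15
Eliminate b: (row1) − 0/0.1·(row2) → 0.44·a = 94.1, so a = 213.864.
Then b = (126.15 − 0.13·213.864) / 0.1 = 983.477.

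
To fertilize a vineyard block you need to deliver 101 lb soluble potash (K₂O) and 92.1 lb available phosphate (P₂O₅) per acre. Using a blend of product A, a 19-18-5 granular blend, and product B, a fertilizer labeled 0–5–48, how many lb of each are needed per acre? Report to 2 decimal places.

466.72 lb product A, 161.80 lb product B

With a, b = lb per acre of product A and product B:
K₂O: 0.05·a + 0.48·b = 101
P₂O₅: 0.18·a + 0.05·b = 92.1
Eliminate b: (row1) − 0.48/0.05·(row2) → -1.678·a = -783.16, so a = 466.722.
Then b = (92.1 − 0.18·466.722) / 0.05 = 161.7998.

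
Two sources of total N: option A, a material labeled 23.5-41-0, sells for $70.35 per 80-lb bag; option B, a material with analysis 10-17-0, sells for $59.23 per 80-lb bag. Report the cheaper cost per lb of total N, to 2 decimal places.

$3.74 per lb N (option A)

option A: N per bag = 80 × 23.5% = 18.8 lb; cost = 70.35 / 18.8 = $3.7420/lb N.
option B: N per bag = 80 × 10% = 8 lb; cost = 59.23 / 8 = $7.4037/lb N.
option A is cheaper.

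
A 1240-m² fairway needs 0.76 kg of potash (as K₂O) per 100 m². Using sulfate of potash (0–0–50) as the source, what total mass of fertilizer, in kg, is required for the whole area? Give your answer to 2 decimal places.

Product per 100 m² = 0.76 / 50% = 1.52 kg.
Total product = 1.52 × 1240 / 100 = 18.848 kg.

18.85 kg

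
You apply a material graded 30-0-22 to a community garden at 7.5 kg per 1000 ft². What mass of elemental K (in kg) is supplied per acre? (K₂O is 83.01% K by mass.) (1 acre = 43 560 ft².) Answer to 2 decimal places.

59.66 kg K per acre

K₂O per 1000 ft² = 7.5 × 22% = 1.65 kg.
Elemental K = 1.65 × 0.8301 = 1.36966 kg per 1000 ft².
Convert to per acre: 1.36966 × 43.56 = 59.6626 kg.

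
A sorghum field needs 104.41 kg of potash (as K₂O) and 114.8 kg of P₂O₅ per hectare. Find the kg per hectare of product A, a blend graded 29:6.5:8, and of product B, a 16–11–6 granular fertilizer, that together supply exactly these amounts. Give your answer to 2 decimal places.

Per-hectare balance (a = product A, b = product B):
K₂O: 0.08·a + 0.06·b = 104.41
P₂O₅: 0.065·a + 0.11·b = 114.8
Eliminate a: (row1) − 0.08/0.065·(row2) → -0.0753846·b = -36.8823, so b = 489.255.
Back-substitute: a = (104.41 − 0.06·489.255) / 0.08 = 938.184.

938.18 kg product A, 489.26 kg product B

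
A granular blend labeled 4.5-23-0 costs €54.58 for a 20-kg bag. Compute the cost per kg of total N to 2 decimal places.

N in bag = 20 × 4.5% = 0.9 kg.
Cost per kg N = €54.58 / 0.9 = €60.6444.

€60.64 per kg N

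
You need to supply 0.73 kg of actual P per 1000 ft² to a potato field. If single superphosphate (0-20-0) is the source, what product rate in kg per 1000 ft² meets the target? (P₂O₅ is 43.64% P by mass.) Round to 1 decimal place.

As P₂O₅: 0.73 / 0.4364 = 1.67278 kg per 1000 ft².
Product per 1000 ft² = 1.67278 / 20% = 8.36389 kg.

8.4 kg of product per thousand sq ft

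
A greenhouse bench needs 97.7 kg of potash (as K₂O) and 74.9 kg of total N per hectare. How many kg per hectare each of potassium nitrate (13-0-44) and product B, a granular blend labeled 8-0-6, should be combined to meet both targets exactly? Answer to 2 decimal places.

121.24 kg potassium nitrate, 739.23 kg product B

Per-hectare balance (a = potassium nitrate, b = product B):
K₂O: 0.44·a + 0.06·b = 97.7
N: 0.13·a + 0.08·b = 74.9
Eliminate b: (row1) − 0.06/0.08·(row2) → 0.3425·a = 41.525, so a = 121.241.
Then b = (74.9 − 0.13·121.241) / 0.08 = 739.234.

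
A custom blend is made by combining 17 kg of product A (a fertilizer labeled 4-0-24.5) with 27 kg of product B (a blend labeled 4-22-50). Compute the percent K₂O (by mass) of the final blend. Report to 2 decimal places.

Total mass = 17 + 27 = 44 kg.
K₂O mass = 24.5%×17 + 50%×27 = 17.665 kg.
% K₂O = 17.665 / 44 = 40.1477%.

40.15% K₂O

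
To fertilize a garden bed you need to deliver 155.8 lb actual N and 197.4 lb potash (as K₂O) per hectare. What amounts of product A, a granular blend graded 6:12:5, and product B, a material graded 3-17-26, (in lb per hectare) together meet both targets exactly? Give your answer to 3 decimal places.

Per-hectare balance (a = product A, b = product B):
N: 0.06·a + 0.03·b = 155.8
K₂O: 0.05·a + 0.26·b = 197.4
Eliminate a: (row1) − 0.06/0.05·(row2) → -0.282·b = -81.08, so b = 287.5177.
Back-substitute: a = (155.8 − 0.03·287.5177) / 0.06 = 2452.9078.

2452.908 lb product A, 287.518 lb product B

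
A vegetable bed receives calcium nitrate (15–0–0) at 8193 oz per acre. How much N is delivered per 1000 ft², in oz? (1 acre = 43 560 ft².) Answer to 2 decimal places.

28.21 oz N per thousand sq ft

nitrogen per acre = 8193 × 15% = 1228.95 oz.
Convert to per 1000 ft²: 1228.95 × 0.0229568 = 28.2128 oz.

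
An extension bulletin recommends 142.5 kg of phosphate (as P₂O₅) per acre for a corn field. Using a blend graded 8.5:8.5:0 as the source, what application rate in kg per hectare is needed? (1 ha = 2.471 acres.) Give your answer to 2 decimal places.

4142.56 kg of product per hectare

Product per acre = 142.5 / 8.5% = 1676.47 kg.
Convert to per hectare: 1676.47 × 2.471 = 4142.559 kg.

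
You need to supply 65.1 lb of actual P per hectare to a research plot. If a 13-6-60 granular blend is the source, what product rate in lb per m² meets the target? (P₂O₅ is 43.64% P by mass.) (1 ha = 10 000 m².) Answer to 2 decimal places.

0.25 lb of product per sq m

As P₂O₅: 65.1 / 0.4364 = 149.175 lb per hectare.
Product per hectare = 149.175 / 6% = 2486.25 lb.
Convert to per m²: 2486.25 × 0.0001 = 0.248625 lb.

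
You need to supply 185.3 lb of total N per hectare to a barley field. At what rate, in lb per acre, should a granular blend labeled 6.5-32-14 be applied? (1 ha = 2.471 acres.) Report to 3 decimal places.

1153.691 lb of product per acre

Product per hectare = 185.3 / 6.5% = 2850.77 lb.
Convert to per acre: 2850.77 × 0.404694 = 1153.6905 lb.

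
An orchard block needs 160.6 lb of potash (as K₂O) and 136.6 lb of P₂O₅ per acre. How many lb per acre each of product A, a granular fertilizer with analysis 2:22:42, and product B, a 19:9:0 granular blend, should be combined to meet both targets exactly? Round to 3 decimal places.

382.381 lb product A, 583.069 lb product B

Per-acre balance (a = product A, b = product B):
K₂O: 0.42·a + 0·b = 160.6
P₂O₅: 0.22·a + 0.09·b = 136.6
Solving simultaneously: a = 382.38095, b = 583.0688.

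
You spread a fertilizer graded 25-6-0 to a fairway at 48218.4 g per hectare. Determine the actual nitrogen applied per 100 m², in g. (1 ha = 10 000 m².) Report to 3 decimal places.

nitrogen per hectare = 48218.4 × 25% = 12054.6 g.
Convert to per 100 m²: 12054.6 × 0.01 = 120.546 g.

120.546 g N per hundred sq m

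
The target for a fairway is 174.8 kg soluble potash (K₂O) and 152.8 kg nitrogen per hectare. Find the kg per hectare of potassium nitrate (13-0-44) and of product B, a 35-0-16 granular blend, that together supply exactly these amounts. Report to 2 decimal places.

With a, b = kg per hectare of potassium nitrate and product B:
K₂O: 0.44·a + 0.16·b = 174.8
N: 0.13·a + 0.35·b = 152.8
From row1: a = (174.8 − 0.16·b) / 0.44.
Into row2: 0.13·(174.8 − 0.16·b)/0.44 + 0.35·b = 152.8 → b = 334.144, a = 275.766.

275.77 kg potassium nitrate, 334.14 kg product B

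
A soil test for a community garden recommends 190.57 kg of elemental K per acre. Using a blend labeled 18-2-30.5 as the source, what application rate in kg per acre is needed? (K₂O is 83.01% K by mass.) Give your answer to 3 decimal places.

As K₂O: 190.57 / 0.8301 = 229.575 kg per acre.
Product per acre = 229.575 / 30.5% = 752.7041 kg.

752.704 kg of product per acre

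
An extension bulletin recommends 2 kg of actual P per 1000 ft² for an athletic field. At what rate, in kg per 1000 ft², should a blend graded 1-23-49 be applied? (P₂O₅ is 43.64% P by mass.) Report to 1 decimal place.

19.9 kg of product per thousand sq ft

As P₂O₅: 2 / 0.4364 = 4.58295 kg per 1000 ft².
Product per 1000 ft² = 4.58295 / 23% = 19.9259 kg.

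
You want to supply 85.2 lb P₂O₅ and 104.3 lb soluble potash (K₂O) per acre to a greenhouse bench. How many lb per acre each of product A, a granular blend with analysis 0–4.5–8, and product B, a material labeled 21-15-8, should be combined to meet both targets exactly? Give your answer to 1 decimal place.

Let a = lb of product A, b = lb of product B (per acre).
P₂O₅: 0.045·a + 0.15·b = 85.2
K₂O: 0.08·a + 0.08·b = 104.3
Solving simultaneously: a = 1051.07, b = 252.679.

1051.1 lb product A, 252.7 lb product B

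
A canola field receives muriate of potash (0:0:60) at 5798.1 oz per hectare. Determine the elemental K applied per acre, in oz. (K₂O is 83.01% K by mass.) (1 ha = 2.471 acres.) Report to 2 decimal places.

K₂O per hectare = 5798.1 × 60% = 3478.86 oz.
Elemental K = 3478.86 × 0.8301 = 2887.8 oz per hectare.
Convert to per acre: 2887.8 × 0.404694 = 1168.677 oz.

1168.68 oz K per acre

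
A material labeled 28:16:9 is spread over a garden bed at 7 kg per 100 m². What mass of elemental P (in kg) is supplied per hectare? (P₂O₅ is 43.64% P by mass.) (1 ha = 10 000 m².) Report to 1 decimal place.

48.9 kg P per hectare

P₂O₅ per 100 m² = 7 × 16% = 1.12 kg.
Elemental P = 1.12 × 0.4364 = 0.488768 kg per 100 m².
Convert to per hectare: 0.488768 × 100 = 48.8768 kg.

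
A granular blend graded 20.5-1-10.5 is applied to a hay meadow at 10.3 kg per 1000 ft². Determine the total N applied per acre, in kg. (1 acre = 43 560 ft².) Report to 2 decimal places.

91.98 kg N per acre

nitrogen per 1000 ft² = 10.3 × 20.5% = 2.1115 kg.
Convert to per acre: 2.1115 × 43.56 = 91.9769 kg.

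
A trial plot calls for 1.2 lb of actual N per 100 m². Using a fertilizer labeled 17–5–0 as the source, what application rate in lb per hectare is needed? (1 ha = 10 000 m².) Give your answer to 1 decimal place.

705.9 lb of product per hectare

Product per 100 m² = 1.2 / 17% = 7.05882 lb.
Convert to per hectare: 7.05882 × 100 = 705.882 lb.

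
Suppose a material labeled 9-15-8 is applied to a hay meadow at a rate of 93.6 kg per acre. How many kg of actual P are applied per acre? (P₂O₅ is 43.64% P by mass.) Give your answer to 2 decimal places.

P₂O₅ per acre = 93.6 × 15% = 14.04 kg.
Elemental P = 14.04 × 0.4364 = 6.12706 kg per acre.

6.13 kg P per acre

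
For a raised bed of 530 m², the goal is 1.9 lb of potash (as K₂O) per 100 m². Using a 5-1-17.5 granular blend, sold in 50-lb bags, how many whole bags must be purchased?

Product per 100 m² = 1.9 / 17.5% = 10.8571 lb.
Total product = 10.8571 × 530 / 100 = 57.5429 lb.
Bags = ⌈57.5429 / 50⌉ = 2.

2 bags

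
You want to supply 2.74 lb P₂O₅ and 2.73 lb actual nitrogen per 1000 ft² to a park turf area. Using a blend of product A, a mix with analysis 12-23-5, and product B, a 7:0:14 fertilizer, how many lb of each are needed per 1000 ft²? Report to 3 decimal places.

11.913 lb product A, 18.578 lb product B

Let a = lb of product A, b = lb of product B (per 1000 ft²).
P₂O₅: 0.23·a + 0·b = 2.74
N: 0.12·a + 0.07·b = 2.73
Solving simultaneously: a = 11.91304, b = 18.5776.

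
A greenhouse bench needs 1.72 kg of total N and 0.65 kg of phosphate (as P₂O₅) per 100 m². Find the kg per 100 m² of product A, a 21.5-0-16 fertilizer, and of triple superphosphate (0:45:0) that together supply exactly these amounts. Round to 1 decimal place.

8.0 kg product A, 1.4 kg triple superphosphate

With a, b = kg per 100 m² of product A and triple superphosphate:
N: 0.215·a + 0·b = 1.72
P₂O₅: 0·a + 0.45·b = 0.65
Solving simultaneously: a = 8, b = 1.44444.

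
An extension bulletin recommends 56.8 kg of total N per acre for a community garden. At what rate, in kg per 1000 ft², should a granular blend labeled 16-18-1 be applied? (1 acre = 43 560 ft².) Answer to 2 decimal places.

8.15 kg of product per thousand sq ft

Product per acre = 56.8 / 16% = 355 kg.
Convert to per 1000 ft²: 355 × 0.0229568 = 8.14968 kg.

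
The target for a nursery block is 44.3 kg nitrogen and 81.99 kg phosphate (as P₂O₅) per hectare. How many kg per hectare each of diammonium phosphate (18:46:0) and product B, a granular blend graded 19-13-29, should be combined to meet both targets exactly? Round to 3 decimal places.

With a, b = kg per hectare of diammonium phosphate and product B:
N: 0.18·a + 0.19·b = 44.3
P₂O₅: 0.46·a + 0.13·b = 81.99
Eliminate b: (row1) − 0.19/0.13·(row2) → -0.492308·a = -75.5315, so a = 153.4234.
Then b = (81.99 − 0.46·153.4234) / 0.13 = 87.8094.

153.423 kg diammonium phosphate, 87.809 kg product B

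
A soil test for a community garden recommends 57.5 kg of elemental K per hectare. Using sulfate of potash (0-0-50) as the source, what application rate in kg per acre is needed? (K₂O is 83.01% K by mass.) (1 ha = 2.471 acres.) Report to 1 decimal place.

56.1 kg of product per acre

As K₂O: 57.5 / 0.8301 = 69.2688 kg per hectare.
Product per hectare = 69.2688 / 50% = 138.538 kg.
Convert to per acre: 138.538 × 0.404694 = 56.0654 kg.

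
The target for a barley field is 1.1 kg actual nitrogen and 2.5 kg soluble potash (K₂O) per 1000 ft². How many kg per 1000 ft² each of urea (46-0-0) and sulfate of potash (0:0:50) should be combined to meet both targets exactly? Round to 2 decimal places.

Let a = kg of urea, b = kg of sulfate of potash (per 1000 ft²).
N: 0.46·a + 0·b = 1.1
K₂O: 0·a + 0.5·b = 2.5
Solving simultaneously: a = 2.3913, b = 5.

2.39 kg urea, 5.00 kg sulfate of potash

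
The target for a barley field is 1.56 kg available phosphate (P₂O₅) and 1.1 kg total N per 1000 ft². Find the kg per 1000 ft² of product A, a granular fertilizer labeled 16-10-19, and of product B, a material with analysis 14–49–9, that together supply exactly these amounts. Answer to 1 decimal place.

5.0 kg product A, 2.2 kg product B

Let a = kg of product A, b = kg of product B (per 1000 ft²).
P₂O₅: 0.1·a + 0.49·b = 1.56
N: 0.16·a + 0.14·b = 1.1
Eliminate a: (row1) − 0.1/0.16·(row2) → 0.4025·b = 0.8725, so b = 2.1677.
Back-substitute: a = (1.56 − 0.49·2.1677) / 0.1 = 4.97826.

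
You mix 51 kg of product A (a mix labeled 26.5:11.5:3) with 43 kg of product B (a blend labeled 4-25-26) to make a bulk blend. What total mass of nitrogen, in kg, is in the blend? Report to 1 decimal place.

15.2 kg N

N mass = 26.5%×51 + 4%×43 = 15.235 kg.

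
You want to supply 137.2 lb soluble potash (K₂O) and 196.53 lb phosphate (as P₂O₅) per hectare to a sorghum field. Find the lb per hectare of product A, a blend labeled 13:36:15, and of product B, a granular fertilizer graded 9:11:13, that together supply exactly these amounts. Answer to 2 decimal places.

Let a = lb of product A, b = lb of product B (per hectare).
K₂O: 0.15·a + 0.13·b = 137.2
P₂O₅: 0.36·a + 0.11·b = 196.53
From row1: a = (137.2 − 0.13·b) / 0.15.
Into row2: 0.36·(137.2 − 0.13·b)/0.15 + 0.11·b = 196.53 → b = 657.178, a = 345.112.

345.11 lb product A, 657.18 lb product B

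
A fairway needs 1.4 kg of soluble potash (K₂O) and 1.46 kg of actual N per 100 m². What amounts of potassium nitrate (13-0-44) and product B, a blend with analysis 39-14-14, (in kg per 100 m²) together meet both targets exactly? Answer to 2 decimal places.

2.23 kg potassium nitrate, 3.00 kg product B

Let a = kg of potassium nitrate, b = kg of product B (per 100 m²).
K₂O: 0.44·a + 0.14·b = 1.4
N: 0.13·a + 0.39·b = 1.46
From row1: a = (1.4 − 0.14·b) / 0.44.
Into row2: 0.13·(1.4 − 0.14·b)/0.44 + 0.39·b = 1.46 → b = 3.0013, a = 2.22686.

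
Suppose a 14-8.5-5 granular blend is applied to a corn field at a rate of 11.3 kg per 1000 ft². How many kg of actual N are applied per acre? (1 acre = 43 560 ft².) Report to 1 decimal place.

nitrogen per 1000 ft² = 11.3 × 14% = 1.582 kg.
Convert to per acre: 1.582 × 43.56 = 68.9119 kg.

68.9 kg N per acre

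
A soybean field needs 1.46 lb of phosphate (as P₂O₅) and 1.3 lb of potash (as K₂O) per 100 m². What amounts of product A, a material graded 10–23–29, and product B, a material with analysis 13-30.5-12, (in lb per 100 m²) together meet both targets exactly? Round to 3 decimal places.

With a, b = lb per 100 m² of product A and product B:
P₂O₅: 0.23·a + 0.305·b = 1.46
K₂O: 0.29·a + 0.12·b = 1.3
From row1: a = (1.46 − 0.305·b) / 0.23.
Into row2: 0.29·(1.46 − 0.305·b)/0.23 + 0.12·b = 1.3 → b = 2.04437, a = 3.63681.

3.637 lb product A, 2.044 lb product B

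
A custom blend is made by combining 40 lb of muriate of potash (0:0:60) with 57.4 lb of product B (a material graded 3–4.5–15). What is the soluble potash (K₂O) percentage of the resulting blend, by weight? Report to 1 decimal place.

33.5% K₂O

Total mass = 40 + 57.4 = 97.4 lb.
K₂O mass = 60%×40 + 15%×57.4 = 32.61 lb.
% K₂O = 32.61 / 97.4 = 33.4805%.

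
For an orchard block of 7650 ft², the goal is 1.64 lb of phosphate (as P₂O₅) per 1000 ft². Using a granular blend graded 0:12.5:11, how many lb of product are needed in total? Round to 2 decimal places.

100.37 lb

Product per 1000 ft² = 1.64 / 12.5% = 13.12 lb.
Total product = 13.12 × 7650 / 1000 = 100.368 lb.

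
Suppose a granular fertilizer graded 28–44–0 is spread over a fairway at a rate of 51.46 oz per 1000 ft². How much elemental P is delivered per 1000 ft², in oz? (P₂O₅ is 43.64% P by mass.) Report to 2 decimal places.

P₂O₅ per 1000 ft² = 51.46 × 44% = 22.6424 oz.
Elemental P = 22.6424 × 0.4364 = 9.88114 oz per 1000 ft².

9.88 oz P per thousand sq ft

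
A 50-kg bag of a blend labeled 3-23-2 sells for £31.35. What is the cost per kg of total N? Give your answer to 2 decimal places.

£20.90 per kg N

N in bag = 50 × 3% = 1.5 kg.
Cost per kg N = £31.35 / 1.5 = £20.9000.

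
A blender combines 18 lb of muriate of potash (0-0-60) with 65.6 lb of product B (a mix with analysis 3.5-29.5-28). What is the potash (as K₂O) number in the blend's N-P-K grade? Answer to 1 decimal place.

Total mass = 18 + 65.6 = 83.6 lb.
K₂O mass = 60%×18 + 28%×65.6 = 29.168 lb.
% K₂O = 29.168 / 83.6 = 34.89%.

34.9% K₂O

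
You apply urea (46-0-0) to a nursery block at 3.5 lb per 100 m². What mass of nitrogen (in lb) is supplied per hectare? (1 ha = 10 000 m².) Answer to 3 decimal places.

nitrogen per 100 m² = 3.5 × 46% = 1.61 lb.
Convert to per hectare: 1.61 × 100 = 161 lb.

161.000 lb N per hectare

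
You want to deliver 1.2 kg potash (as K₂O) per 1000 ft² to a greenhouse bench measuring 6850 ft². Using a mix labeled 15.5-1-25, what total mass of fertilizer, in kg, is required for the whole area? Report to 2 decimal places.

32.88 kg

Product per 1000 ft² = 1.2 / 25% = 4.8 kg.
Total product = 4.8 × 6850 / 1000 = 32.88 kg.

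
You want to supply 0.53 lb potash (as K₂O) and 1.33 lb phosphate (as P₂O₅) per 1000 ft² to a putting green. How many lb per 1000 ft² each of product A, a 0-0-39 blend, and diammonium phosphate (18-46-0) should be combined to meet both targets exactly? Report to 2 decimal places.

1.36 lb product A, 2.89 lb diammonium phosphate

With a, b = lb per 1000 ft² of product A and diammonium phosphate:
K₂O: 0.39·a + 0·b = 0.53
P₂O₅: 0·a + 0.46·b = 1.33
Solving simultaneously: a = 1.35897, b = 2.8913.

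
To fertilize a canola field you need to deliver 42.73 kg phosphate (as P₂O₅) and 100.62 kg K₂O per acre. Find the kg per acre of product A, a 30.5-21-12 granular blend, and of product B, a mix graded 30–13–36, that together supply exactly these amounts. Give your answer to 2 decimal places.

38.37 kg product A, 266.71 kg product B

Let a = kg of product A, b = kg of product B (per acre).
P₂O₅: 0.21·a + 0.13·b = 42.73
K₂O: 0.12·a + 0.36·b = 100.62
From row1: a = (42.73 − 0.13·b) / 0.21.
Into row2: 0.12·(42.73 − 0.13·b)/0.21 + 0.36·b = 100.62 → b = 266.71, a = 38.37.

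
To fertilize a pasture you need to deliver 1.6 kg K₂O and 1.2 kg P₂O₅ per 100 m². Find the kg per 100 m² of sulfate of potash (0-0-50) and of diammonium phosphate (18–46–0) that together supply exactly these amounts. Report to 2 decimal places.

3.20 kg sulfate of potash, 2.61 kg diammonium phosphate

With a, b = kg per 100 m² of sulfate of potash and diammonium phosphate:
K₂O: 0.5·a + 0·b = 1.6
P₂O₅: 0·a + 0.46·b = 1.2
Solving simultaneously: a = 3.2, b = 2.6087.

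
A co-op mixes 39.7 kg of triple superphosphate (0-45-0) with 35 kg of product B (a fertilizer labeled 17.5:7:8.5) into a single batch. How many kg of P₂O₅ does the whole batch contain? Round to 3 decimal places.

P₂O₅ mass = 45%×39.7 + 7%×35 = 20.315 kg.

20.315 kg P₂O₅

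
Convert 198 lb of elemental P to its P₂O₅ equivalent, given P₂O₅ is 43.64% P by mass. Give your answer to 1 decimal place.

453.7 lb P₂O₅

P₂O₅ = 198 / 0.4364 = 453.712 lb.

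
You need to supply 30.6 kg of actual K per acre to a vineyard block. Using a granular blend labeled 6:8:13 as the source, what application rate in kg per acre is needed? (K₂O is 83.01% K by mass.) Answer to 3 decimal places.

283.562 kg of product per acre

As K₂O: 30.6 / 0.8301 = 36.863 kg per acre.
Product per acre = 36.863 / 13% = 283.5618 kg.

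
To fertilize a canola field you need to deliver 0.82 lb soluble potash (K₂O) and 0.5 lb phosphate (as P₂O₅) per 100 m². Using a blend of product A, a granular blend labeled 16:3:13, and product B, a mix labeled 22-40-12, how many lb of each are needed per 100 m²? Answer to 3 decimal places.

5.537 lb product A, 0.835 lb product B

Let a = lb of product A, b = lb of product B (per 100 m²).
K₂O: 0.13·a + 0.12·b = 0.82
P₂O₅: 0.03·a + 0.4·b = 0.5
Eliminate b: (row1) − 0.12/0.4·(row2) → 0.121·a = 0.67, so a = 5.53719.
Then b = (0.5 − 0.03·5.53719) / 0.4 = 0.834711.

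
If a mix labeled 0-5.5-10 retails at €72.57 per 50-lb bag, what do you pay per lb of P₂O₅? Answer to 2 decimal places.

€26.39 per lb P₂O₅

P₂O₅ in bag = 50 × 5.5% = 2.75 lb.
Cost per lb P₂O₅ = €72.57 / 2.75 = €26.3891.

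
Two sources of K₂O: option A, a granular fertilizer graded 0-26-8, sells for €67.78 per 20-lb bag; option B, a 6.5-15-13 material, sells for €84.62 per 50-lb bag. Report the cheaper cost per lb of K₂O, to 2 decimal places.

option A: K₂O per bag = 20 × 8% = 1.6 lb; cost = 67.78 / 1.6 = €42.3625/lb K₂O.
option B: K₂O per bag = 50 × 13% = 6.5 lb; cost = 84.62 / 6.5 = €13.0185/lb K₂O.
option B is cheaper.

€13.02 per lb K₂O (option B)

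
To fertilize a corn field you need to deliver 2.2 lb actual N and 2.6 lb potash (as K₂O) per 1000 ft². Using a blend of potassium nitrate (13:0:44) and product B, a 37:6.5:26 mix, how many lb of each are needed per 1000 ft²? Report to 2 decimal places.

3.02 lb potassium nitrate, 4.88 lb product B

Let a = lb of potassium nitrate, b = lb of product B (per 1000 ft²).
N: 0.13·a + 0.37·b = 2.2
K₂O: 0.44·a + 0.26·b = 2.6
From row1: a = (2.2 − 0.37·b) / 0.13.
Into row2: 0.44·(2.2 − 0.37·b)/0.13 + 0.26·b = 2.6 → b = 4.88372, a = 3.02326.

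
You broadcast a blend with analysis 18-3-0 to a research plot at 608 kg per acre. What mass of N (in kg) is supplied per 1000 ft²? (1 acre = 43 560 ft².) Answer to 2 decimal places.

nitrogen per acre = 608 × 18% = 109.44 kg.
Convert to per 1000 ft²: 109.44 × 0.0229568 = 2.5124 kg.

2.51 kg N per thousand sq ft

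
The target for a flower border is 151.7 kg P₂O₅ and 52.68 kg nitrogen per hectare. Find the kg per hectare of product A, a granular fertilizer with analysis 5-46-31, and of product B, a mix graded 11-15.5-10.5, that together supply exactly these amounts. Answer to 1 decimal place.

With a, b = kg per hectare of product A and product B:
P₂O₅: 0.46·a + 0.155·b = 151.7
N: 0.05·a + 0.11·b = 52.68
Eliminate a: (row1) − 0.46/0.05·(row2) → -0.857·b = -332.956, so b = 388.513.
Back-substitute: a = (151.7 − 0.155·388.513) / 0.46 = 198.87.

198.9 kg product A, 388.5 kg product B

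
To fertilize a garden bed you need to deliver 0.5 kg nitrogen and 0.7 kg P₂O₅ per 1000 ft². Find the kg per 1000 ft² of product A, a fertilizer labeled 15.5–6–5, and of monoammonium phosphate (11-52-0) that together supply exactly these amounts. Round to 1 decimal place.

Per-1000 ft² balance (a = product A, b = monoammonium phosphate):
N: 0.155·a + 0.11·b = 0.5
P₂O₅: 0.06·a + 0.52·b = 0.7
Eliminate b: (row1) − 0.11/0.52·(row2) → 0.142308·a = 0.351923, so a = 2.47297.
Then b = (0.7 − 0.06·2.47297) / 0.52 = 1.06081.

2.5 kg product A, 1.1 kg monoammonium phosphate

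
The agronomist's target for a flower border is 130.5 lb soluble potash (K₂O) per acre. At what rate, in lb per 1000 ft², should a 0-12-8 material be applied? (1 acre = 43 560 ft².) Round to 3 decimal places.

37.448 lb of product per thousand sq ft

Product per acre = 130.5 / 8% = 1631.25 lb.
Convert to per 1000 ft²: 1631.25 × 0.0229568 = 37.4483 lb.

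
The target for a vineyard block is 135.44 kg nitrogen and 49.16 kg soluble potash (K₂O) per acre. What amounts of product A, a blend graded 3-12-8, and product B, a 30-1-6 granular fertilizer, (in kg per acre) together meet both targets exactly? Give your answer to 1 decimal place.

Per-acre balance (a = product A, b = product B):
N: 0.03·a + 0.3·b = 135.44
K₂O: 0.08·a + 0.06·b = 49.16
Eliminate a: (row1) − 0.03/0.08·(row2) → 0.2775·b = 117.005, so b = 421.64.
Back-substitute: a = (135.44 − 0.3·421.64) / 0.03 = 298.27.

298.3 kg product A, 421.6 kg product B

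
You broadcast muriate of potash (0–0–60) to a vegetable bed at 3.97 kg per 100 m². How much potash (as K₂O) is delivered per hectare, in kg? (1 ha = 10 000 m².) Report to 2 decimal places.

238.20 kg K₂O per hectare

K₂O per 100 m² = 3.97 × 60% = 2.382 kg.
Convert to per hectare: 2.382 × 100 = 238.2 kg.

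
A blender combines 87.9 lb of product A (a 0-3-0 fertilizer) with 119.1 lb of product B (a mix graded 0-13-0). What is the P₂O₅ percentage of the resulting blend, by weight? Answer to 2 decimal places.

8.75% P₂O₅

Total mass = 87.9 + 119.1 = 207 lb.
P₂O₅ mass = 3%×87.9 + 13%×119.1 = 18.12 lb.
% P₂O₅ = 18.12 / 207 = 8.75362%.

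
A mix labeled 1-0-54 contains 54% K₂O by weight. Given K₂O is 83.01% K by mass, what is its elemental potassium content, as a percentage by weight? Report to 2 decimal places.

44.83% K

%K = 54 × 0.8301 = 44.8254%.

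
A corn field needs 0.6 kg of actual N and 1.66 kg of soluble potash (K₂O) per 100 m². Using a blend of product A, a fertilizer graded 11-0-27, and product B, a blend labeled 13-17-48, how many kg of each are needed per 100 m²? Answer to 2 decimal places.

4.08 kg product A, 1.16 kg product B

With a, b = kg per 100 m² of product A and product B:
N: 0.11·a + 0.13·b = 0.6
K₂O: 0.27·a + 0.48·b = 1.66
Eliminate a: (row1) − 0.11/0.27·(row2) → -0.0655556·b = -0.0762963, so b = 1.16384.
Back-substitute: a = (0.6 − 0.13·1.16384) / 0.11 = 4.0791.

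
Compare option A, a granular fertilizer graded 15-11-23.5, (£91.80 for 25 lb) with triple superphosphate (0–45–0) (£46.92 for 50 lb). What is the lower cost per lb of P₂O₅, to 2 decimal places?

£2.09 per lb P₂O₅ (triple superphosphate)

option A: P₂O₅ per bag = 25 × 11% = 2.75 lb; cost = 91.80 / 2.75 = £33.3818/lb P₂O₅.
triple superphosphate: P₂O₅ per bag = 50 × 45% = 22.5 lb; cost = 46.92 / 22.5 = £2.0853/lb P₂O₅.
triple superphosphate is cheaper.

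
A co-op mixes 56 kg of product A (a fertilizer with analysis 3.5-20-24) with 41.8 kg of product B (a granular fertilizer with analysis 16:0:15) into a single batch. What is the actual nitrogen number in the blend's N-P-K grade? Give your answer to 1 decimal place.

Total mass = 56 + 41.8 = 97.8 kg.
N mass = 3.5%×56 + 16%×41.8 = 8.648 kg.
% N = 8.648 / 97.8 = 8.84254%.

8.8% N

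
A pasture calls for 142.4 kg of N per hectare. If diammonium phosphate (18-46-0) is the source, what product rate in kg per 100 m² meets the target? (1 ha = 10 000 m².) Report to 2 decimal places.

7.91 kg of product per hundred sq m

Product per hectare = 142.4 / 18% = 791.111 kg.
Convert to per 100 m²: 791.111 × 0.01 = 7.91111 kg.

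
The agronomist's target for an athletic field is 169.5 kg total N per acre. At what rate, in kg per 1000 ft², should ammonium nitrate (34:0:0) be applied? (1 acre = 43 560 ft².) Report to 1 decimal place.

Product per acre = 169.5 / 34% = 498.529 kg.
Convert to per 1000 ft²: 498.529 × 0.0229568 = 11.4447 kg.

11.4 kg of product per thousand sq ft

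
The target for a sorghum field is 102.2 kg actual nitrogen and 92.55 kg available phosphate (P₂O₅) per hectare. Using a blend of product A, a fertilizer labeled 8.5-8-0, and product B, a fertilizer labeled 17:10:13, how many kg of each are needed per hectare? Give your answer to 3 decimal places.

1081.078 kg product A, 60.637 kg product B

With a, b = kg per hectare of product A and product B:
N: 0.085·a + 0.17·b = 102.2
P₂O₅: 0.08·a + 0.1·b = 92.55
Solving simultaneously: a = 1081.0784, b = 60.6373.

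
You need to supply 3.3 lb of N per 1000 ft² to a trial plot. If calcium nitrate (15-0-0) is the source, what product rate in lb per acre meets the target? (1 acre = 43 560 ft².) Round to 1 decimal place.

Product per 1000 ft² = 3.3 / 15% = 22 lb.
Convert to per acre: 22 × 43.56 = 958.32 lb.

958.3 lb of product per acre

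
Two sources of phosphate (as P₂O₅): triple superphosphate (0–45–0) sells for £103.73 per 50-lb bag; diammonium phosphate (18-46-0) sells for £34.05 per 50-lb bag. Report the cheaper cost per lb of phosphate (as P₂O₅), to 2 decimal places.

£1.48 per lb P₂O₅ (diammonium phosphate)

triple superphosphate: P₂O₅ per bag = 50 × 45% = 22.5 lb; cost = 103.73 / 22.5 = £4.6102/lb P₂O₅.
diammonium phosphate: P₂O₅ per bag = 50 × 46% = 23 lb; cost = 34.05 / 23 = £1.4804/lb P₂O₅.
diammonium phosphate is cheaper.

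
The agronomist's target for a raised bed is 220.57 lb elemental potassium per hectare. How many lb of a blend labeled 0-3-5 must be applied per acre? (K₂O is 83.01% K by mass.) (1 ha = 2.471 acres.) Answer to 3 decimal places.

2150.668 lb of product per acre

As K₂O: 220.57 / 0.8301 = 265.715 lb per hectare.
Product per hectare = 265.715 / 5% = 5314.3 lb.
Convert to per acre: 5314.3 × 0.404694 = 2150.6675 lb.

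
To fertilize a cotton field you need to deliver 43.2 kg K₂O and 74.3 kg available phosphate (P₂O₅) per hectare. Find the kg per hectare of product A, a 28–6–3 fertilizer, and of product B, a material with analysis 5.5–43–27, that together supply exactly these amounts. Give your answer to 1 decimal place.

450.0 kg product A, 110.0 kg product B

Per-hectare balance (a = product A, b = product B):
K₂O: 0.03·a + 0.27·b = 43.2
P₂O₅: 0.06·a + 0.43·b = 74.3
Solving simultaneously: a = 450, b = 110.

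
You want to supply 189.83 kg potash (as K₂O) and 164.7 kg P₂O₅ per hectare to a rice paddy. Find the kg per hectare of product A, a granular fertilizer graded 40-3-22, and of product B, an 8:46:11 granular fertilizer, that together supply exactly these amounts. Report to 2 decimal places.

Let a = kg of product A, b = kg of product B (per hectare).
K₂O: 0.22·a + 0.11·b = 189.83
P₂O₅: 0.03·a + 0.46·b = 164.7
From row1: a = (189.83 − 0.11·b) / 0.22.
Into row2: 0.03·(189.83 − 0.11·b)/0.22 + 0.46·b = 164.7 → b = 311.942, a = 706.893.

706.89 kg product A, 311.94 kg product B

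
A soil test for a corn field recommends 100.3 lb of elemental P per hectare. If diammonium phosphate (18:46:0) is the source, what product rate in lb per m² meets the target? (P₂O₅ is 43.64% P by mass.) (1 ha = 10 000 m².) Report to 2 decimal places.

As P₂O₅: 100.3 / 0.4364 = 229.835 lb per hectare.
Product per hectare = 229.835 / 46% = 499.641 lb.
Convert to per m²: 499.641 × 0.0001 = 0.0499641 lb.

0.05 lb of product per sq m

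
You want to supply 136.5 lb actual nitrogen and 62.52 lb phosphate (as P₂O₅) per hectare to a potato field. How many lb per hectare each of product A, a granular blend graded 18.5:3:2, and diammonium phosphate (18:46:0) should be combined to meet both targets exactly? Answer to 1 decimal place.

646.6 lb product A, 93.7 lb diammonium phosphate

Let a = lb of product A, b = lb of diammonium phosphate (per hectare).
N: 0.185·a + 0.18·b = 136.5
P₂O₅: 0.03·a + 0.46·b = 62.52
Eliminate a: (row1) − 0.185/0.03·(row2) → -2.65667·b = -249.04, so b = 93.7415.
Back-substitute: a = (136.5 − 0.18·93.7415) / 0.185 = 646.63.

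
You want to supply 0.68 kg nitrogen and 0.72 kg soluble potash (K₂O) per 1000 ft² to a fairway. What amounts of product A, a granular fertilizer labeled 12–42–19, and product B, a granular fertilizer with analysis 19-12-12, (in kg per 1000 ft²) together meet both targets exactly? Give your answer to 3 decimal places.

With a, b = kg per 1000 ft² of product A and product B:
N: 0.12·a + 0.19·b = 0.68
K₂O: 0.19·a + 0.12·b = 0.72
From row1: a = (0.68 − 0.19·b) / 0.12.
Into row2: 0.19·(0.68 − 0.19·b)/0.12 + 0.12·b = 0.72 → b = 1.97235, a = 2.54378.

2.544 kg product A, 1.972 kg product B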